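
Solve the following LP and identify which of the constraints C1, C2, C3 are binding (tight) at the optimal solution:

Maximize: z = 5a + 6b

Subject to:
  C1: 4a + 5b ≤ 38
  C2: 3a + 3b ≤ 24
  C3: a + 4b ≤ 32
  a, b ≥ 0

At a = 2, b = 6, compute slack b - a·x for each constraint:
  C1: 38 − 38 = 0  (binding)
  C2: 24 − 24 = 0  (binding)
  C3: 32 − 26 = 6  (slack)

Optimal: a = 2, b = 6
Binding: C1, C2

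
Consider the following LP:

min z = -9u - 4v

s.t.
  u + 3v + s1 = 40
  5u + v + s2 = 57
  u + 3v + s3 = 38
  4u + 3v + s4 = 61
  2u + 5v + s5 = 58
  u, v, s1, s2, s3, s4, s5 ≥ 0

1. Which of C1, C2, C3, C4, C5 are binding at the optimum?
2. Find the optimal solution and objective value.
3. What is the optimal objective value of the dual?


1. C2, C4
2. u = 10, v = 7, z = -118
3. -118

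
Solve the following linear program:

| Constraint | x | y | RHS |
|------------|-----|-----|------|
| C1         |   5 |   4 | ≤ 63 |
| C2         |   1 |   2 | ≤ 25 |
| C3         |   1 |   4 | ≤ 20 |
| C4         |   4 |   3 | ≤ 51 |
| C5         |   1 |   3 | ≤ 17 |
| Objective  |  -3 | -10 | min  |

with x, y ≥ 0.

Evaluate the objective at each vertex of the feasible region:
  z(0, 0) = 0
  z(12.6, 0) = -37.8
  z(11, 2) = -53
  z(8, 3) = -54  ←
  z(0, 5) = -50
The minimum is at x = 8, y = 3.

x = 8, y = 3, z = -54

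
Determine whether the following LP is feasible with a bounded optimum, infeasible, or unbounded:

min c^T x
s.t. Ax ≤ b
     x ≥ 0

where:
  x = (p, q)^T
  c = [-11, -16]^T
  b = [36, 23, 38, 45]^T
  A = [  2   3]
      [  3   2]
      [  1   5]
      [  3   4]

Feasible with a bounded optimal solution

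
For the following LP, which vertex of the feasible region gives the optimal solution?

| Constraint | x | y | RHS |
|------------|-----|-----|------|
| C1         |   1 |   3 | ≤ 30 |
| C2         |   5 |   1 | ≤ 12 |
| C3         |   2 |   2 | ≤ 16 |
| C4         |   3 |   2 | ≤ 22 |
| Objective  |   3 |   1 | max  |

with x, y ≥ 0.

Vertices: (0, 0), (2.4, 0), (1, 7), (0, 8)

Evaluate the objective at each vertex of the feasible region:
  z(0, 0) = 0
  z(2.4, 0) = 7.2
  z(1, 7) = 10  ←
  z(0, 8) = 8
The maximum is at x = 1, y = 7.

(1, 7)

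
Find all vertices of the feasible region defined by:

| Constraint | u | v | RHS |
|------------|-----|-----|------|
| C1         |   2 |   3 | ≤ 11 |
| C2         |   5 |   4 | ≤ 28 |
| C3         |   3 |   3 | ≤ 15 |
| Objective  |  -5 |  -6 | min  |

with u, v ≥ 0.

(0, 0), (5, 0), (4, 1), (0, 3.667)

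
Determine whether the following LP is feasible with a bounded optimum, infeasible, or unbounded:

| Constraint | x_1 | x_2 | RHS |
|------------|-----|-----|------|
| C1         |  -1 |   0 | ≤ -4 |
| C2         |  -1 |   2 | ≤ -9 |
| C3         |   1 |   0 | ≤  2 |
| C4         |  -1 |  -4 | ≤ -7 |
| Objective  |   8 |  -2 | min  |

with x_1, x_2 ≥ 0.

Infeasible (no feasible solution exists)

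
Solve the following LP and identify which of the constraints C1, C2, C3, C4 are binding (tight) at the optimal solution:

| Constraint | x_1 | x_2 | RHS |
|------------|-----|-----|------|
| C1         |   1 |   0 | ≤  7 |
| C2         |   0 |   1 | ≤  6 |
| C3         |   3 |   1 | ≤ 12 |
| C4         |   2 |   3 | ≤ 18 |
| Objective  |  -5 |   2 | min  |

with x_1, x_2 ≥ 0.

At x_1 = 4, x_2 = 0, compute slack b - a·x for each constraint:
  C1: 7 − 4 = 3  (slack)
  C2: 6 − 0 = 6  (slack)
  C3: 12 − 12 = 0  (binding)
  C4: 18 − 8 = 10  (slack)

Optimal: x_1 = 4, x_2 = 0
Binding: C3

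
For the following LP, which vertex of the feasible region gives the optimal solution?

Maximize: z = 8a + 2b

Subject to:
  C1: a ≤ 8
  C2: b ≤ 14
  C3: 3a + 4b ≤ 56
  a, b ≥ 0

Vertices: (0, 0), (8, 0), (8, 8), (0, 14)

Evaluate the objective at each vertex of the feasible region:
  z(0, 0) = 0
  z(8, 0) = 64
  z(8, 8) = 80  ←
  z(0, 14) = 28
The maximum is at a = 8, b = 8.

(8, 8)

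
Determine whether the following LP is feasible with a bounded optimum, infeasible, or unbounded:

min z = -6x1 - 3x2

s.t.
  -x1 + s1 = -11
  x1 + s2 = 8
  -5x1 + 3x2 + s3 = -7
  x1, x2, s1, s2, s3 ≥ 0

Infeasible (no feasible solution exists)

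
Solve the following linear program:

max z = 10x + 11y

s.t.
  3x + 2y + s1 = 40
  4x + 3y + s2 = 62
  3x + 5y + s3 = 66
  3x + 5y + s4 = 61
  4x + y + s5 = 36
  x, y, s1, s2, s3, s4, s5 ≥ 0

Evaluate the objective at each vertex of the feasible region:
  z(0, 0) = 0
  z(9, 0) = 90
  z(7, 8) = 158  ←
  z(0, 12.2) = 134.2
The maximum is at x = 7, y = 8.

x = 7, y = 8, z = 158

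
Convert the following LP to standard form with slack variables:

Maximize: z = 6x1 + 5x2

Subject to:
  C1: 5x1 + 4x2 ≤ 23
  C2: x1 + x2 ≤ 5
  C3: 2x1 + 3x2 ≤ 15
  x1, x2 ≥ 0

max z = 6x1 + 5x2

s.t.
  5x1 + 4x2 + s1 = 23
  x1 + x2 + s2 = 5
  2x1 + 3x2 + s3 = 15
  x1, x2, s1, s2, s3 ≥ 0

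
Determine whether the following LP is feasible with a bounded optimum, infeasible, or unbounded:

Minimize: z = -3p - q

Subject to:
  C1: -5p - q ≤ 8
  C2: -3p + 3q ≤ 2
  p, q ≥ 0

Unbounded (objective can decrease without bound)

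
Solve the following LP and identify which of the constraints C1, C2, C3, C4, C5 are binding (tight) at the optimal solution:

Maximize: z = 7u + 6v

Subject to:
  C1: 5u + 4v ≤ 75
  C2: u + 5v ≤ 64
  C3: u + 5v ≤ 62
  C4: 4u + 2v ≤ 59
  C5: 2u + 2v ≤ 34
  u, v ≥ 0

At u = 7, v = 10, compute slack b - a·x for each constraint:
  C1: 75 − 75 = 0  (binding)
  C2: 64 − 57 = 7  (slack)
  C3: 62 − 57 = 5  (slack)
  C4: 59 − 48 = 11  (slack)
  C5: 34 − 34 = 0  (binding)

Optimal: u = 7, v = 10
Binding: C1, C5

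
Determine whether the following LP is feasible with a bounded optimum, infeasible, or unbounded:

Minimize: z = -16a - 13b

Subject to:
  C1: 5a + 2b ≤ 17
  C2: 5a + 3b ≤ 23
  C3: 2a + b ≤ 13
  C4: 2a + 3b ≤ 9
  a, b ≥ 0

Feasible with a bounded optimal solution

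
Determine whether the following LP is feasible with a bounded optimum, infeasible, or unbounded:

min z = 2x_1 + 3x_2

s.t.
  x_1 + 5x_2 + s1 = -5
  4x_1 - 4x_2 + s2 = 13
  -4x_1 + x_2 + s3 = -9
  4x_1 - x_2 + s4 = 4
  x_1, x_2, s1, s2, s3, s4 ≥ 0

Infeasible (no feasible solution exists)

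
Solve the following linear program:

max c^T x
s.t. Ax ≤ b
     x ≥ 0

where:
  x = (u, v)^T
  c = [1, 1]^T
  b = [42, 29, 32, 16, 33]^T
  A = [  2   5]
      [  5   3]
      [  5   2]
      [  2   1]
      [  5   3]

Evaluate the objective at each vertex of the feasible region:
  z(0, 0) = 0
  z(5.8, 0) = 5.8
  z(1, 8) = 9  ←
  z(0, 8.4) = 8.4
The maximum is at u = 1, v = 8.

u = 1, v = 8, z = 9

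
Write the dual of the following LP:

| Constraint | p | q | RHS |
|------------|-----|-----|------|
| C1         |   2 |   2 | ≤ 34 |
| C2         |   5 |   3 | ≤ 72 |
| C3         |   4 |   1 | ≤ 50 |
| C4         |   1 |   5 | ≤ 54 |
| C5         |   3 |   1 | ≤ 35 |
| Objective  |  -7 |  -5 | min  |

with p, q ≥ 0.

Primal min cᵀx s.t. Ax ≤ b, x ≥ 0  →  Dual max −bᵀy s.t. Aᵀy ≥ −c, y ≥ 0.

Maximize: z = -34y1 - 72y2 - 50y3 - 54y4 - 35y5

Subject to:
  2y1 + 5y2 + 4y3 + y4 + 3y5 ≥ 7
  2y1 + 3y2 + y3 + 5y4 + y5 ≥ 5
  y1, y2, y3, y4, y5 ≥ 0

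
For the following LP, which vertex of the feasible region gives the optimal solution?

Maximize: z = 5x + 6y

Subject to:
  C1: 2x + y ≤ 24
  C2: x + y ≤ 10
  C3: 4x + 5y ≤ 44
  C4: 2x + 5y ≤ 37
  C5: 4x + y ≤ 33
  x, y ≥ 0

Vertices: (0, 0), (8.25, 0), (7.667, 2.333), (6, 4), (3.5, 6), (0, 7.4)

Evaluate the objective at each vertex of the feasible region:
  z(0, 0) = 0
  z(8.25, 0) = 41.25
  z(7.667, 2.333) = 52.33
  z(6, 4) = 54  ←
  z(3.5, 6) = 53.5
  z(0, 7.4) = 44.4
The maximum is at x = 6, y = 4.

(6, 4)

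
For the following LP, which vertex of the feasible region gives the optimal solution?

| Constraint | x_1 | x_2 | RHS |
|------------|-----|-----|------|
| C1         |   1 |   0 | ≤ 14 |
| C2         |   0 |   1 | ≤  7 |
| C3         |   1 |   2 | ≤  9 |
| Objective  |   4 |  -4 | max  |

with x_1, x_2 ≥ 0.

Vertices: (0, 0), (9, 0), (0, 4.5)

Evaluate the objective at each vertex of the feasible region:
  z(0, 0) = 0
  z(9, 0) = 36  ←
  z(0, 4.5) = -18
The maximum is at x_1 = 9, x_2 = 0.

(9, 0)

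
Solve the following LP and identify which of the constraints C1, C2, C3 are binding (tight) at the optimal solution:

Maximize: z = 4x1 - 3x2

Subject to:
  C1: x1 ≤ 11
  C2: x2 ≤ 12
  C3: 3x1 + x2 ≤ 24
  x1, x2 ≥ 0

At x1 = 8, x2 = 0, compute slack b - a·x for each constraint:
  C1: 11 − 8 = 3  (slack)
  C2: 12 − 0 = 12  (slack)
  C3: 24 − 24 = 0  (binding)

Optimal: x1 = 8, x2 = 0
Binding: C3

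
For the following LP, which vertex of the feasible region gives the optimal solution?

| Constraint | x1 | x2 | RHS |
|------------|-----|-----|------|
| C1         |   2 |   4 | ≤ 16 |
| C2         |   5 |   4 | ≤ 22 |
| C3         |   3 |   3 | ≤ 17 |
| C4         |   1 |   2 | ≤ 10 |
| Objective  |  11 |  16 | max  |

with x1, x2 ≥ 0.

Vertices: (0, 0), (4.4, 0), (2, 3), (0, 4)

Evaluate the objective at each vertex of the feasible region:
  z(0, 0) = 0
  z(4.4, 0) = 48.4
  z(2, 3) = 70  ←
  z(0, 4) = 64
The maximum is at x1 = 2, x2 = 3.

(2, 3)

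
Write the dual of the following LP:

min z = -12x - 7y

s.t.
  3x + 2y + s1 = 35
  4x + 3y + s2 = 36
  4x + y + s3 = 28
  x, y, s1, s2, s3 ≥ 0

Primal min cᵀx s.t. Ax ≤ b, x ≥ 0  →  Dual max −bᵀy s.t. Aᵀy ≥ −c, y ≥ 0.

Maximize: z = -35y1 - 36y2 - 28y3

Subject to:
  3y1 + 4y2 + 4y3 ≥ 12
  2y1 + 3y2 + y3 ≥ 7
  y1, y2, y3 ≥ 0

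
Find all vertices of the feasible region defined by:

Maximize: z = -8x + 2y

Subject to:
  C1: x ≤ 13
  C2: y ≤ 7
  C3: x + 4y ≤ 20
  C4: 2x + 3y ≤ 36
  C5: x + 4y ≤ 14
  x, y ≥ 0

(0, 0), (13, 0), (13, 0.25), (0, 3.5)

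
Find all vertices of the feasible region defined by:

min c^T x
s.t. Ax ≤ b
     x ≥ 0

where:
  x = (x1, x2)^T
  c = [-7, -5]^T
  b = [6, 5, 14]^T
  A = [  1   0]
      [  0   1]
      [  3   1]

(0, 0), (4.667, 0), (3, 5), (0, 5)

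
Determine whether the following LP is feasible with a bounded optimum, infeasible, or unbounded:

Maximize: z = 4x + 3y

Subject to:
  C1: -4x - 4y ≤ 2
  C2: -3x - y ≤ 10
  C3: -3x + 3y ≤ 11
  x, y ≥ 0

Unbounded (objective can increase without bound)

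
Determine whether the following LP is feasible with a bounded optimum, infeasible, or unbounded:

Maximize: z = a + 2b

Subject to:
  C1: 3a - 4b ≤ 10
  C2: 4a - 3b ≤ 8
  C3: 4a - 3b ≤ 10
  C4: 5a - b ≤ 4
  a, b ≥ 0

Unbounded (objective can increase without bound)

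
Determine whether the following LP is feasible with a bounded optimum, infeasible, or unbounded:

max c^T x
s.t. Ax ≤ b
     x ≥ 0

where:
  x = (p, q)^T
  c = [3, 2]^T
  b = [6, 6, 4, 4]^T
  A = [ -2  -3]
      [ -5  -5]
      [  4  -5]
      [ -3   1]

Unbounded (objective can increase without bound)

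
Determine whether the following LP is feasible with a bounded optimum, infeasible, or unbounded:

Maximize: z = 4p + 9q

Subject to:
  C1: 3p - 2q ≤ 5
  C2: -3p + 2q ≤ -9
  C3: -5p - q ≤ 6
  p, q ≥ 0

Infeasible (no feasible solution exists)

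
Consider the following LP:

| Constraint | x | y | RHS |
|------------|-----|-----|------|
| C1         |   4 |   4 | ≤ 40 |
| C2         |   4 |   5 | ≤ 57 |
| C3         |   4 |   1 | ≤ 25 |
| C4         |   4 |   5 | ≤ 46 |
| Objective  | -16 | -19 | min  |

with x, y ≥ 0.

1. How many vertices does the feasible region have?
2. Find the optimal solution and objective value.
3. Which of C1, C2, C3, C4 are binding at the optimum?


1. 5
2. x = 4, y = 6, z = -178
3. C1, C4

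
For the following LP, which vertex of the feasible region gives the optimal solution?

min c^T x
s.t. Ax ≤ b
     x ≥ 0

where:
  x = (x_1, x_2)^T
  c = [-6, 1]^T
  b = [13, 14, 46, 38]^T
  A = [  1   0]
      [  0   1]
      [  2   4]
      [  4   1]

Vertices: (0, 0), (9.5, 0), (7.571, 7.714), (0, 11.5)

Evaluate the objective at each vertex of the feasible region:
  z(0, 0) = 0
  z(9.5, 0) = -57  ←
  z(7.571, 7.714) = -37.71
  z(0, 11.5) = 11.5
The minimum is at x_1 = 9.5, x_2 = 0.

(9.5, 0)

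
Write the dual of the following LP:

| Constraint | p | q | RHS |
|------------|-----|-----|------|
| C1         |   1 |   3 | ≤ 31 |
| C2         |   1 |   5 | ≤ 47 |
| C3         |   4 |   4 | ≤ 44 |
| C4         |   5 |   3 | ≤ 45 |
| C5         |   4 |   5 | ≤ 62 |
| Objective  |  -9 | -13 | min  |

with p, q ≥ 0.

Primal min cᵀx s.t. Ax ≤ b, x ≥ 0  →  Dual max −bᵀy s.t. Aᵀy ≥ −c, y ≥ 0.

Maximize: z = -31y1 - 47y2 - 44y3 - 45y4 - 62y5

Subject to:
  y1 + y2 + 4y3 + 5y4 + 4y5 ≥ 9
  3y1 + 5y2 + 4y3 + 3y4 + 5y5 ≥ 13
  y1, y2, y3, y4, y5 ≥ 0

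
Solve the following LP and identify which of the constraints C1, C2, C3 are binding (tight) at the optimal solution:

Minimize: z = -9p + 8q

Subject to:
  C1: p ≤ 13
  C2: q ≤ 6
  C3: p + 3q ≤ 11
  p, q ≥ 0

At p = 11, q = 0, compute slack b - a·x for each constraint:
  C1: 13 − 11 = 2  (slack)
  C2: 6 − 0 = 6  (slack)
  C3: 11 − 11 = 0  (binding)

Optimal: p = 11, q = 0
Binding: C3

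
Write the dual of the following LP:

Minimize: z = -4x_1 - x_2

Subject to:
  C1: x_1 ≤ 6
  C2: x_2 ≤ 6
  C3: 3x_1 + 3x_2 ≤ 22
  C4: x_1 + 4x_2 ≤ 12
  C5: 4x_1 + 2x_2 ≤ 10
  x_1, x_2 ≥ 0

Primal min cᵀx s.t. Ax ≤ b, x ≥ 0  →  Dual max −bᵀy s.t. Aᵀy ≥ −c, y ≥ 0.

Maximize: z = -6y1 - 6y2 - 22y3 - 12y4 - 10y5

Subject to:
  y1 + 3y3 + y4 + 4y5 ≥ 4
  y2 + 3y3 + 4y4 + 2y5 ≥ 1
  y1, y2, y3, y4, y5 ≥ 0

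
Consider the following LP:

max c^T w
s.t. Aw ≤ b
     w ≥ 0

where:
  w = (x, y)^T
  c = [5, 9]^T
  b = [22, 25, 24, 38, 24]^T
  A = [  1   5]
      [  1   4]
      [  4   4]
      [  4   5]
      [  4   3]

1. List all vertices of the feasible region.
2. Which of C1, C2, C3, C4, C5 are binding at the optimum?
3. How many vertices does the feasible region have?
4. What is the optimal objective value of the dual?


1. (0, 0), (6, 0), (2, 4), (0, 4.4)
2. C1, C3
3. 4
4. 46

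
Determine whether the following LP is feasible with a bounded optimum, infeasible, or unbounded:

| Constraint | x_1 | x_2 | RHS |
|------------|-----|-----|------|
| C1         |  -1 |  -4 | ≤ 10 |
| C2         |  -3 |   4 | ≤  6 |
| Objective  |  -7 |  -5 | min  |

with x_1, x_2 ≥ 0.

Unbounded (objective can decrease without bound)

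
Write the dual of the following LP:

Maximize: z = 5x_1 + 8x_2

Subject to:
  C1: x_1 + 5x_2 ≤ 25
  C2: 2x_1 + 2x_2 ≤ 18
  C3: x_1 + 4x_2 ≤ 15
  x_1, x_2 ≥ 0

Primal max cᵀx s.t. Ax ≤ b, x ≥ 0  →  Dual min bᵀy s.t. Aᵀy ≥ c, y ≥ 0.

Minimize: z = 25y1 + 18y2 + 15y3

Subject to:
  y1 + 2y2 + y3 ≥ 5
  5y1 + 2y2 + 4y3 ≥ 8
  y1, y2, y3 ≥ 0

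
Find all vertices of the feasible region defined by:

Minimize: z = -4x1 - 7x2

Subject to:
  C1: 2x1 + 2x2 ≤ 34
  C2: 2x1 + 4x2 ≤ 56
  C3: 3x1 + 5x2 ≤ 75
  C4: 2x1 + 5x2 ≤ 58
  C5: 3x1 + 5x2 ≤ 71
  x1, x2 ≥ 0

(0, 0), (17, 0), (9, 8), (0, 11.6)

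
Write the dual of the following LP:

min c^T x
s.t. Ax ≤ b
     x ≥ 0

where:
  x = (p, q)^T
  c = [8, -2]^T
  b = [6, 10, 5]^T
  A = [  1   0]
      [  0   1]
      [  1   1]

Primal min cᵀx s.t. Ax ≤ b, x ≥ 0  →  Dual max −bᵀy s.t. Aᵀy ≥ −c, y ≥ 0.

Maximize: z = -6y1 - 10y2 - 5y3

Subject to:
  y1 + y3 ≥ -8
  y2 + y3 ≥ 2
  y1, y2, y3 ≥ 0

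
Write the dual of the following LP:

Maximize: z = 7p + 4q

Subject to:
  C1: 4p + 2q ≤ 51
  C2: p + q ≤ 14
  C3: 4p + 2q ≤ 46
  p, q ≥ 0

Primal max cᵀx s.t. Ax ≤ b, x ≥ 0  →  Dual min bᵀy s.t. Aᵀy ≥ c, y ≥ 0.

Minimize: z = 51y1 + 14y2 + 46y3

Subject to:
  4y1 + y2 + 4y3 ≥ 7
  2y1 + y2 + 2y3 ≥ 4
  y1, y2, y3 ≥ 0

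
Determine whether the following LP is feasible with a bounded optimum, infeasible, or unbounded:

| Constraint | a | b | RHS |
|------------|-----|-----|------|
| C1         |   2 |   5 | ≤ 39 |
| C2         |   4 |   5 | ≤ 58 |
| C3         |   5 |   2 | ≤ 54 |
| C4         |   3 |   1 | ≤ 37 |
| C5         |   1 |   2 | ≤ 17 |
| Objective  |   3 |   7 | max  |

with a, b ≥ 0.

Feasible with a bounded optimal solution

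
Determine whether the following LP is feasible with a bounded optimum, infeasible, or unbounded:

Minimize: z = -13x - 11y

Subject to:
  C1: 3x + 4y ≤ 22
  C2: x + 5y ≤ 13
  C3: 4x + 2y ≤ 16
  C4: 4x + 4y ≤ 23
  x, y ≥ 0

Feasible with a bounded optimal solution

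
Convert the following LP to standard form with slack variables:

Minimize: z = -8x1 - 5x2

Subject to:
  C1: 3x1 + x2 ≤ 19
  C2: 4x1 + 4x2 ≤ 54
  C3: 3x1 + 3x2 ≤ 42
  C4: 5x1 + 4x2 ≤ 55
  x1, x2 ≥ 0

min z = -8x1 - 5x2

s.t.
  3x1 + x2 + s1 = 19
  4x1 + 4x2 + s2 = 54
  3x1 + 3x2 + s3 = 42
  5x1 + 4x2 + s4 = 55
  x1, x2, s1, s2, s3, s4 ≥ 0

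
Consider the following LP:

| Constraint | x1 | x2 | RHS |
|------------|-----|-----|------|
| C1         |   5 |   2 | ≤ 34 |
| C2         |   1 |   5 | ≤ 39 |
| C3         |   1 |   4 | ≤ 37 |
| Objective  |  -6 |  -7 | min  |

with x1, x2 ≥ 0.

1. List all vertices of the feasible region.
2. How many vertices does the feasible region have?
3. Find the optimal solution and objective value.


1. (0, 0), (6.8, 0), (4, 7), (0, 7.8)
2. 4
3. x1 = 4, x2 = 7, z = -73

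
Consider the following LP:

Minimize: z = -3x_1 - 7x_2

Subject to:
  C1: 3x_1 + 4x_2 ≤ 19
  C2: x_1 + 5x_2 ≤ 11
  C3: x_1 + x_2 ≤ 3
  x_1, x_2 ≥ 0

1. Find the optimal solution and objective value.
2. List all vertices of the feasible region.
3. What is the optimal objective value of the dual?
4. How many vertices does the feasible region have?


1. x_1 = 1, x_2 = 2, z = -17
2. (0, 0), (3, 0), (1, 2), (0, 2.2)
3. -17
4. 4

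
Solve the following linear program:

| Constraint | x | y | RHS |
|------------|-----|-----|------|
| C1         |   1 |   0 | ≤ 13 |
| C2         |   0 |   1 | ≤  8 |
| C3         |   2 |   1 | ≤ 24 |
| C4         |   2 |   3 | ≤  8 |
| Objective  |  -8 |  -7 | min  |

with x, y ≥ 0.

Evaluate the objective at each vertex of the feasible region:
  z(0, 0) = 0
  z(4, 0) = -32  ←
  z(0, 2.667) = -18.67
The minimum is at x = 4, y = 0.

x = 4, y = 0, z = -32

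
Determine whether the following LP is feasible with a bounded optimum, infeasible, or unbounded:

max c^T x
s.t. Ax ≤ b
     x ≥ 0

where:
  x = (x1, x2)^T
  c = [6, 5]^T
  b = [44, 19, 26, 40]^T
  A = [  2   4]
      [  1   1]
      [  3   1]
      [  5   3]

Feasible with a bounded optimal solution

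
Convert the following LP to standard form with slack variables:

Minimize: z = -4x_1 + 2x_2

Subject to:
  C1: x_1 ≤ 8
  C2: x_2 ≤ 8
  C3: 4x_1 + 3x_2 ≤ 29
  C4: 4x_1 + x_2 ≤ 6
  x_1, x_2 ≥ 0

min z = -4x_1 + 2x_2

s.t.
  x_1 + s1 = 8
  x_2 + s2 = 8
  4x_1 + 3x_2 + s3 = 29
  4x_1 + x_2 + s4 = 6
  x_1, x_2, s1, s2, s3, s4 ≥ 0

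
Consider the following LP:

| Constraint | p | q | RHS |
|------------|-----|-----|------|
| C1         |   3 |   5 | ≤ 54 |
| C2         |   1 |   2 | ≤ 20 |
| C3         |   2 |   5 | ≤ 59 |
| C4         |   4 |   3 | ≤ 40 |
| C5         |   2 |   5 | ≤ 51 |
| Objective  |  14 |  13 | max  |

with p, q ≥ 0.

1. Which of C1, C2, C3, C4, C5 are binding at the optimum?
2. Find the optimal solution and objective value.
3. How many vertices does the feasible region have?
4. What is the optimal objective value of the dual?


1. C2, C4
2. p = 4, q = 8, z = 160
3. 4
4. 160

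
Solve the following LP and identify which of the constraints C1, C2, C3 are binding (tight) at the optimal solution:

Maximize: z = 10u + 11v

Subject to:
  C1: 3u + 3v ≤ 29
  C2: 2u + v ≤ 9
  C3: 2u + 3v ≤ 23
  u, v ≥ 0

At u = 1, v = 7, compute slack b - a·x for each constraint:
  C1: 29 − 24 = 5  (slack)
  C2: 9 − 9 = 0  (binding)
  C3: 23 − 23 = 0  (binding)

Optimal: u = 1, v = 7
Binding: C2, C3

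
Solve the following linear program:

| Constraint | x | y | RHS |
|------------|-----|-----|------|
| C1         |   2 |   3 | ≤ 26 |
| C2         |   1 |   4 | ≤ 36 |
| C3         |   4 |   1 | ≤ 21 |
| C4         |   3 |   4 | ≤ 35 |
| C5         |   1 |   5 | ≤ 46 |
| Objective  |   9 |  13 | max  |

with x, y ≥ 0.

Evaluate the objective at each vertex of the feasible region:
  z(0, 0) = 0
  z(5.25, 0) = 47.25
  z(3.769, 5.923) = 110.9
  z(1, 8) = 113  ←
  z(0, 8.667) = 112.7
The maximum is at x = 1, y = 8.

x = 1, y = 8, z = 113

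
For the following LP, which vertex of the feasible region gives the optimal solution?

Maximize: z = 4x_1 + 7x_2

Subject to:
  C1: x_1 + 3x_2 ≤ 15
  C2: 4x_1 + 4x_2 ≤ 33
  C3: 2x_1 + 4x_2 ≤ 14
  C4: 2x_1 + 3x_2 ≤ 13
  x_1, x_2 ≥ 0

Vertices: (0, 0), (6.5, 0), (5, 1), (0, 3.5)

Evaluate the objective at each vertex of the feasible region:
  z(0, 0) = 0
  z(6.5, 0) = 26
  z(5, 1) = 27  ←
  z(0, 3.5) = 24.5
The maximum is at x_1 = 5, x_2 = 1.

(5, 1)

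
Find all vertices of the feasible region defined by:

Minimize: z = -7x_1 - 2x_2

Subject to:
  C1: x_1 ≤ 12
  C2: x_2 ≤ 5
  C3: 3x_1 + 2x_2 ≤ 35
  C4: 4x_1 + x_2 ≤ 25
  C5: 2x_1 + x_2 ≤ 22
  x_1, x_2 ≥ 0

(0, 0), (6.25, 0), (5, 5), (0, 5)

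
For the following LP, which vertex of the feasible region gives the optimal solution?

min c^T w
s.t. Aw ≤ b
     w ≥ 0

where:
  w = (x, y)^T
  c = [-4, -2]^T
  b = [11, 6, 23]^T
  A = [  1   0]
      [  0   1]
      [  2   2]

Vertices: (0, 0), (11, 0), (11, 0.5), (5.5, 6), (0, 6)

Evaluate the objective at each vertex of the feasible region:
  z(0, 0) = 0
  z(11, 0) = -44
  z(11, 0.5) = -45  ←
  z(5.5, 6) = -34
  z(0, 6) = -12
The minimum is at x = 11, y = 0.5.

(11, 0.5)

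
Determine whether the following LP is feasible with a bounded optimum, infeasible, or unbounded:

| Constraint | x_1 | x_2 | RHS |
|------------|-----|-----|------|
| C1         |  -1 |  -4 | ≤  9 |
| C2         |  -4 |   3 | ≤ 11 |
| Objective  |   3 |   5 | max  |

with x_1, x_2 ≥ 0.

Unbounded (objective can increase without bound)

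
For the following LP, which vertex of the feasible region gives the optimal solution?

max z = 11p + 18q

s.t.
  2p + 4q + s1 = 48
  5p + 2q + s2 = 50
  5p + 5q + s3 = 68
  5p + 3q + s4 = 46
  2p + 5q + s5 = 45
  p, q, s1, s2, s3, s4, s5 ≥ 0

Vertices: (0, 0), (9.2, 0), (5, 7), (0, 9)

Evaluate the objective at each vertex of the feasible region:
  z(0, 0) = 0
  z(9.2, 0) = 101.2
  z(5, 7) = 181  ←
  z(0, 9) = 162
The maximum is at p = 5, q = 7.

(5, 7)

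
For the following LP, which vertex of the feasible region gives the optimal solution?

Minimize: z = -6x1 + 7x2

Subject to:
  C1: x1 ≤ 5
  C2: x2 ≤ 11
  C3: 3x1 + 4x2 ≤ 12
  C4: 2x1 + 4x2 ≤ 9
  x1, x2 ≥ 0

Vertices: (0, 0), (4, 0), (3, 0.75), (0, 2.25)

Evaluate the objective at each vertex of the feasible region:
  z(0, 0) = 0
  z(4, 0) = -24  ←
  z(3, 0.75) = -12.75
  z(0, 2.25) = 15.75
The minimum is at x1 = 4, x2 = 0.

(4, 0)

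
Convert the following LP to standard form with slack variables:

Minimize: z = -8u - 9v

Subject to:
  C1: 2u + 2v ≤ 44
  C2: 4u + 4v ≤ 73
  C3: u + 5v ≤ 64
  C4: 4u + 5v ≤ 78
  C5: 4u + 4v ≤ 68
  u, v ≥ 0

min z = -8u - 9v

s.t.
  2u + 2v + s1 = 44
  4u + 4v + s2 = 73
  u + 5v + s3 = 64
  4u + 5v + s4 = 78
  4u + 4v + s5 = 68
  u, v, s1, s2, s3, s4, s5 ≥ 0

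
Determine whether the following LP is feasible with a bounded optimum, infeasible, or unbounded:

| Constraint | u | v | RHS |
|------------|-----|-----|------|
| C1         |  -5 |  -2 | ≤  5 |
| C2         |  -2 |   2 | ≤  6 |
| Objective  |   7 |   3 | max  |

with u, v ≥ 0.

Unbounded (objective can increase without bound)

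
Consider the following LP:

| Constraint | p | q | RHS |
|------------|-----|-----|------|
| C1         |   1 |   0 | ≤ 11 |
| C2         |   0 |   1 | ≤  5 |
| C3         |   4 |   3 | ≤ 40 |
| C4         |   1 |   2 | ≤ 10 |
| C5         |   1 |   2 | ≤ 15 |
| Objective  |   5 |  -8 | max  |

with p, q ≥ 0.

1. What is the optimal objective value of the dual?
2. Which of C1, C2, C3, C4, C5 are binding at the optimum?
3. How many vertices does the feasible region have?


1. 50
2. C3, C4
3. 3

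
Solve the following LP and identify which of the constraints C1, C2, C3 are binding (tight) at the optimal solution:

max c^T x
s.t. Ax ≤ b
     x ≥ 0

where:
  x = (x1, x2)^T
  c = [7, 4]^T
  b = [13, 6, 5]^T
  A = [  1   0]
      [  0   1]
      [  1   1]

At x1 = 5, x2 = 0, compute slack b - a·x for each constraint:
  C1: 13 − 5 = 8  (slack)
  C2: 6 − 0 = 6  (slack)
  C3: 5 − 5 = 0  (binding)

Optimal: x1 = 5, x2 = 0
Binding: C3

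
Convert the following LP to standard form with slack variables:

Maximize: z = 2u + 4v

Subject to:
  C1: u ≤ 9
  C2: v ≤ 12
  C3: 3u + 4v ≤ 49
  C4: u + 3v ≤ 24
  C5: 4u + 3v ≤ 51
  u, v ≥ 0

max z = 2u + 4v

s.t.
  u + s1 = 9
  v + s2 = 12
  3u + 4v + s3 = 49
  u + 3v + s4 = 24
  4u + 3v + s5 = 51
  u, v, s1, s2, s3, s4, s5 ≥ 0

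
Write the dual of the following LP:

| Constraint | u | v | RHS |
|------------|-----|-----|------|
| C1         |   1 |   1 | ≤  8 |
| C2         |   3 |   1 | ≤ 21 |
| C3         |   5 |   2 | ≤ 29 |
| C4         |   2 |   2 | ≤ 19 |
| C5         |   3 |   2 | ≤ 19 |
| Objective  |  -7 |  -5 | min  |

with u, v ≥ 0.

Primal min cᵀx s.t. Ax ≤ b, x ≥ 0  →  Dual max −bᵀy s.t. Aᵀy ≥ −c, y ≥ 0.

Maximize: z = -8y1 - 21y2 - 29y3 - 19y4 - 19y5

Subject to:
  y1 + 3y2 + 5y3 + 2y4 + 3y5 ≥ 7
  y1 + y2 + 2y3 + 2y4 + 2y5 ≥ 5
  y1, y2, y3, y4, y5 ≥ 0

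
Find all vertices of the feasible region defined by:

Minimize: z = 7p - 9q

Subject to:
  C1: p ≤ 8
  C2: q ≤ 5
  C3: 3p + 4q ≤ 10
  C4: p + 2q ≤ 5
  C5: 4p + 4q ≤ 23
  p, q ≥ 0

(0, 0), (3.333, 0), (0, 2.5)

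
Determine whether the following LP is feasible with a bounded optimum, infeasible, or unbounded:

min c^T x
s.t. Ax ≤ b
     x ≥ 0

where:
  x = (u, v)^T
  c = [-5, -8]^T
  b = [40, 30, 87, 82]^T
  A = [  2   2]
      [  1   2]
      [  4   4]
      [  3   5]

Feasible with a bounded optimal solution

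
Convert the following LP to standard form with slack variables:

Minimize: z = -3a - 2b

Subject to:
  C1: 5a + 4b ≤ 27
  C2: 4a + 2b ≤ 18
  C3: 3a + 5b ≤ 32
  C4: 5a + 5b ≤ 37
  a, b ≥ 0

min z = -3a - 2b

s.t.
  5a + 4b + s1 = 27
  4a + 2b + s2 = 18
  3a + 5b + s3 = 32
  5a + 5b + s4 = 37
  a, b, s1, s2, s3, s4 ≥ 0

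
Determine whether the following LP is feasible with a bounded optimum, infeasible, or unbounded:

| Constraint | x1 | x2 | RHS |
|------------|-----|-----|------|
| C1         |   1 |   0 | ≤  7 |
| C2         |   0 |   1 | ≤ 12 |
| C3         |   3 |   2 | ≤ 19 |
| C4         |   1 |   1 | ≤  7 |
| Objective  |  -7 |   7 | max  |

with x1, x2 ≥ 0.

Feasible with a bounded optimal solution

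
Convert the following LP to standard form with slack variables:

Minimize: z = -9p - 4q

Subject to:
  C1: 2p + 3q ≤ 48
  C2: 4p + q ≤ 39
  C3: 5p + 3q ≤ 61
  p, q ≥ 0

min z = -9p - 4q

s.t.
  2p + 3q + s1 = 48
  4p + q + s2 = 39
  5p + 3q + s3 = 61
  p, q, s1, s2, s3 ≥ 0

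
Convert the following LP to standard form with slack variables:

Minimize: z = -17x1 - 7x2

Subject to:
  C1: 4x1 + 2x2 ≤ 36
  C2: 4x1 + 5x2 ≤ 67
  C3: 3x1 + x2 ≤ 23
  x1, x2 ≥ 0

min z = -17x1 - 7x2

s.t.
  4x1 + 2x2 + s1 = 36
  4x1 + 5x2 + s2 = 67
  3x1 + x2 + s3 = 23
  x1, x2, s1, s2, s3 ≥ 0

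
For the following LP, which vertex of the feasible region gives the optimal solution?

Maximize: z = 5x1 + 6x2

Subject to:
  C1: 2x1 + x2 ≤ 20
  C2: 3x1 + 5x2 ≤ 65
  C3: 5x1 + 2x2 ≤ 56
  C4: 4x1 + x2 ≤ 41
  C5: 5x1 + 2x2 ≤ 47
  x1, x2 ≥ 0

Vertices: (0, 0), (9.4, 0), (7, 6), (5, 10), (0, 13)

Evaluate the objective at each vertex of the feasible region:
  z(0, 0) = 0
  z(9.4, 0) = 47
  z(7, 6) = 71
  z(5, 10) = 85  ←
  z(0, 13) = 78
The maximum is at x1 = 5, x2 = 10.

(5, 10)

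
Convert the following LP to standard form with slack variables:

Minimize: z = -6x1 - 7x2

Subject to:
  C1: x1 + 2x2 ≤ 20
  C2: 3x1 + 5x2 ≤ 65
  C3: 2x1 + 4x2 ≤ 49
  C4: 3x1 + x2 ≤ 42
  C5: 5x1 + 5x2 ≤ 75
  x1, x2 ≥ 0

min z = -6x1 - 7x2

s.t.
  x1 + 2x2 + s1 = 20
  3x1 + 5x2 + s2 = 65
  2x1 + 4x2 + s3 = 49
  3x1 + x2 + s4 = 42
  5x1 + 5x2 + s5 = 75
  x1, x2, s1, s2, s3, s4, s5 ≥ 0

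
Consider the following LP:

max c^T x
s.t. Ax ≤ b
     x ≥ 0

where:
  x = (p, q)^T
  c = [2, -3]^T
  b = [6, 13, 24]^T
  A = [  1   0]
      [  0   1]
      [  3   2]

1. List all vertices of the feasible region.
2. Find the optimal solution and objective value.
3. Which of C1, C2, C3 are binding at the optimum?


1. (0, 0), (6, 0), (6, 3), (0, 12)
2. p = 6, q = 0, z = 12
3. C1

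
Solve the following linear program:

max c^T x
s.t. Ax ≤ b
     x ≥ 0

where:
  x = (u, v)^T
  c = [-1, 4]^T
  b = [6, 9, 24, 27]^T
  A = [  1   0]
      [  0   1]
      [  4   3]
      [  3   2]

Evaluate the objective at each vertex of the feasible region:
  z(0, 0) = 0
  z(6, 0) = -6
  z(0, 8) = 32  ←
The maximum is at u = 0, v = 8.

u = 0, v = 8, z = 32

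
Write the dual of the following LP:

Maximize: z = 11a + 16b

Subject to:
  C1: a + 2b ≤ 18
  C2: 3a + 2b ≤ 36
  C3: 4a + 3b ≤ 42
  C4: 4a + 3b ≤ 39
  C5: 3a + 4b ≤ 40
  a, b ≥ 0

Primal max cᵀx s.t. Ax ≤ b, x ≥ 0  →  Dual min bᵀy s.t. Aᵀy ≥ c, y ≥ 0.

Minimize: z = 18y1 + 36y2 + 42y3 + 39y4 + 40y5

Subject to:
  y1 + 3y2 + 4y3 + 4y4 + 3y5 ≥ 11
  2y1 + 2y2 + 3y3 + 3y4 + 4y5 ≥ 16
  y1, y2, y3, y4, y5 ≥ 0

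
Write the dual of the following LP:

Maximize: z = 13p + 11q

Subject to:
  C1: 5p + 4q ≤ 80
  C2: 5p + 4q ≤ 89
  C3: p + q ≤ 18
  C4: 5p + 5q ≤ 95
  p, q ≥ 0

Primal max cᵀx s.t. Ax ≤ b, x ≥ 0  →  Dual min bᵀy s.t. Aᵀy ≥ c, y ≥ 0.

Minimize: z = 80y1 + 89y2 + 18y3 + 95y4

Subject to:
  5y1 + 5y2 + y3 + 5y4 ≥ 13
  4y1 + 4y2 + y3 + 5y4 ≥ 11
  y1, y2, y3, y4 ≥ 0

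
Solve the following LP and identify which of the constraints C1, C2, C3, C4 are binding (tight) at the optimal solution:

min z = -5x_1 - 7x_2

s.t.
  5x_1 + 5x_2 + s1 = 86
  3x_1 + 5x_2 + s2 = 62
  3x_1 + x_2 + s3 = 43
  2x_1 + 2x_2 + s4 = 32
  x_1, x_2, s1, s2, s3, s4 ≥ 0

At x_1 = 9, x_2 = 7, compute slack b - a·x for each constraint:
  C1: 86 − 80 = 6  (slack)
  C2: 62 − 62 = 0  (binding)
  C3: 43 − 34 = 9  (slack)
  C4: 32 − 32 = 0  (binding)

Optimal: x_1 = 9, x_2 = 7
Binding: C2, C4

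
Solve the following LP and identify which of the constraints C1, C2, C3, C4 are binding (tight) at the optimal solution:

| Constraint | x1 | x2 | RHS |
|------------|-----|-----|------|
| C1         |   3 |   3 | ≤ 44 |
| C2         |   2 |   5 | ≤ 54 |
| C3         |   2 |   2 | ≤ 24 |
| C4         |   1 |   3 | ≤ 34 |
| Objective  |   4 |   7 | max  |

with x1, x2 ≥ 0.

At x1 = 2, x2 = 10, compute slack b - a·x for each constraint:
  C1: 44 − 36 = 8  (slack)
  C2: 54 − 54 = 0  (binding)
  C3: 24 − 24 = 0  (binding)
  C4: 34 − 32 = 2  (slack)

Optimal: x1 = 2, x2 = 10
Binding: C2, C3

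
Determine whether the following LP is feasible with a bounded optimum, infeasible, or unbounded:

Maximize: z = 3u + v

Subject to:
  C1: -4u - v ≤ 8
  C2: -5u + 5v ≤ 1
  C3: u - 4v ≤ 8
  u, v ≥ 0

Unbounded (objective can increase without bound)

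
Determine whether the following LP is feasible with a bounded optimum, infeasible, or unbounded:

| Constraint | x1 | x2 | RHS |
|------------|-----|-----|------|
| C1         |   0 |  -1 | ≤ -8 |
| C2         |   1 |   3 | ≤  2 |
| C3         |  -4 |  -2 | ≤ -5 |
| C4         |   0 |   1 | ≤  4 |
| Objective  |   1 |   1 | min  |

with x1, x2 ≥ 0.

Infeasible (no feasible solution exists)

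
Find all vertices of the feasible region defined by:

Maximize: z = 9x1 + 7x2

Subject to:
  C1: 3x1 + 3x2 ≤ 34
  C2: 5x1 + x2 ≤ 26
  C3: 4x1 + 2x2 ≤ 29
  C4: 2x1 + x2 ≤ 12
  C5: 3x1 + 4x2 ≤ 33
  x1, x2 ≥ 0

(0, 0), (5.2, 0), (4.667, 2.667), (3, 6), (0, 8.25)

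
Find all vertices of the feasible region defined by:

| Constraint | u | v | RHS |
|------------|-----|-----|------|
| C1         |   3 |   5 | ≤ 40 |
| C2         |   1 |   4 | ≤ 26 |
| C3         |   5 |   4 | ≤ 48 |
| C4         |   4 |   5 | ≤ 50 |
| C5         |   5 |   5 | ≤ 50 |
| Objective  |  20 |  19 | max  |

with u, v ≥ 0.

(0, 0), (9.6, 0), (8, 2), (5, 5), (4.286, 5.429), (0, 6.5)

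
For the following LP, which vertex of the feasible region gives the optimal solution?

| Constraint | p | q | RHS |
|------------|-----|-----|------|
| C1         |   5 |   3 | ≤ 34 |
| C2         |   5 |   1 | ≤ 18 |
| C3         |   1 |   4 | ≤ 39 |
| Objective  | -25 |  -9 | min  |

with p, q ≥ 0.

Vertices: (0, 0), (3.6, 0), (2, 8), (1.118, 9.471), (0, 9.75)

Evaluate the objective at each vertex of the feasible region:
  z(0, 0) = 0
  z(3.6, 0) = -90
  z(2, 8) = -122  ←
  z(1.118, 9.471) = -113.2
  z(0, 9.75) = -87.75
The minimum is at p = 2, q = 8.

(2, 8)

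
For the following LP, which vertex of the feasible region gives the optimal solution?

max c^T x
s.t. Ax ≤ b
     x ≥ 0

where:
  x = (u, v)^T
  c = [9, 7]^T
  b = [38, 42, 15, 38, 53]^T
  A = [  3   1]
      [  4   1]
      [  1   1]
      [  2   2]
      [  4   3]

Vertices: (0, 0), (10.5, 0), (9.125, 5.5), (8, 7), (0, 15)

Evaluate the objective at each vertex of the feasible region:
  z(0, 0) = 0
  z(10.5, 0) = 94.5
  z(9.125, 5.5) = 120.6
  z(8, 7) = 121  ←
  z(0, 15) = 105
The maximum is at u = 8, v = 7.

(8, 7)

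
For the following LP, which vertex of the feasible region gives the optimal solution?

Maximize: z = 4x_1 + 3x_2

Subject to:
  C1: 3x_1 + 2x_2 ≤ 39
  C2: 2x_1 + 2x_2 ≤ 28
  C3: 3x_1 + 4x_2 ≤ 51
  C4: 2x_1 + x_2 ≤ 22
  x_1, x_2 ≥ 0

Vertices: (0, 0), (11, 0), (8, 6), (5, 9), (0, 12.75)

Evaluate the objective at each vertex of the feasible region:
  z(0, 0) = 0
  z(11, 0) = 44
  z(8, 6) = 50  ←
  z(5, 9) = 47
  z(0, 12.75) = 38.25
The maximum is at x_1 = 8, x_2 = 6.

(8, 6)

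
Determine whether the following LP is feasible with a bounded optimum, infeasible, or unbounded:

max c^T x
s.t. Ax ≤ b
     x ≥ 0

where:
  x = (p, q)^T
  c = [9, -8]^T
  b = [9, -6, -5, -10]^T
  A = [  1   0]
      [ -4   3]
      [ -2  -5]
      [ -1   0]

Infeasible (no feasible solution exists)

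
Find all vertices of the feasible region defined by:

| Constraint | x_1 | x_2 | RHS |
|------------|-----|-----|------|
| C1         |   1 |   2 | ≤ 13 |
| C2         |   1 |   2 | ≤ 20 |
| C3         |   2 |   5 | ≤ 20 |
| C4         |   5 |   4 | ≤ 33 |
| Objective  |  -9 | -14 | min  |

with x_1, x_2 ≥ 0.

(0, 0), (6.6, 0), (5, 2), (0, 4)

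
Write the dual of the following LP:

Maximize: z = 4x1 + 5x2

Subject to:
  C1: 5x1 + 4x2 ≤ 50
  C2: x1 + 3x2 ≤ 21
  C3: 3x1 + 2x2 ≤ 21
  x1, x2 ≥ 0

Primal max cᵀx s.t. Ax ≤ b, x ≥ 0  →  Dual min bᵀy s.t. Aᵀy ≥ c, y ≥ 0.

Minimize: z = 50y1 + 21y2 + 21y3

Subject to:
  5y1 + y2 + 3y3 ≥ 4
  4y1 + 3y2 + 2y3 ≥ 5
  y1, y2, y3 ≥ 0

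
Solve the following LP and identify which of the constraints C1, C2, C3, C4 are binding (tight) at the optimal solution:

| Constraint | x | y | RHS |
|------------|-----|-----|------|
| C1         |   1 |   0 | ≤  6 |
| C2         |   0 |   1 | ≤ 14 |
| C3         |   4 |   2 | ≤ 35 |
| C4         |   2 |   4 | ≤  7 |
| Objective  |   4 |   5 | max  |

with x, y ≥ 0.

At x = 3.5, y = 0, compute slack b - a·x for each constraint:
  C1: 6 − 3.5 = 2.5  (slack)
  C2: 14 − 0 = 14  (slack)
  C3: 35 − 14 = 21  (slack)
  C4: 7 − 7 = 0  (binding)

Optimal: x = 3.5, y = 0
Binding: C4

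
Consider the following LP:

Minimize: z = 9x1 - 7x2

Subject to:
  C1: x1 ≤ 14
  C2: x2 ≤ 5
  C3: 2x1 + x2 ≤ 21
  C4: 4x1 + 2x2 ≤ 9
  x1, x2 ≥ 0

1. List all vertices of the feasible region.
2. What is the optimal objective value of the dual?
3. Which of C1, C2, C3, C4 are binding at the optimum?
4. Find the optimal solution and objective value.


1. (0, 0), (2.25, 0), (0, 4.5)
2. -31.5
3. C4
4. x1 = 0, x2 = 4.5, z = -31.5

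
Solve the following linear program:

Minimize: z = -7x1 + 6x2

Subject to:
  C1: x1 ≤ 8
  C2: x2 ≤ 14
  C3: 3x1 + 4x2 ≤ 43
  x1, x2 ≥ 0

Evaluate the objective at each vertex of the feasible region:
  z(0, 0) = 0
  z(8, 0) = -56  ←
  z(8, 4.75) = -27.5
  z(0, 10.75) = 64.5
The minimum is at x1 = 8, x2 = 0.

x1 = 8, x2 = 0, z = -56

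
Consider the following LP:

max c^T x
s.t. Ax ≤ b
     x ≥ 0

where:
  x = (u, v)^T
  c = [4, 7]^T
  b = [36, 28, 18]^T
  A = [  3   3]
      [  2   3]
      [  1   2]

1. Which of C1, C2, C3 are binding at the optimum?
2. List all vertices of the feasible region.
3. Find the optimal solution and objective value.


1. C2, C3
2. (0, 0), (12, 0), (8, 4), (2, 8), (0, 9)
3. u = 2, v = 8, z = 64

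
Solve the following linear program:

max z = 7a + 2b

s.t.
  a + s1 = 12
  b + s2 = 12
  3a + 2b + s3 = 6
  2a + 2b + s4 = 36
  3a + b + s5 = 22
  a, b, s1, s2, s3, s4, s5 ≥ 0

Evaluate the objective at each vertex of the feasible region:
  z(0, 0) = 0
  z(2, 0) = 14  ←
  z(0, 3) = 6
The maximum is at a = 2, b = 0.

a = 2, b = 0, z = 14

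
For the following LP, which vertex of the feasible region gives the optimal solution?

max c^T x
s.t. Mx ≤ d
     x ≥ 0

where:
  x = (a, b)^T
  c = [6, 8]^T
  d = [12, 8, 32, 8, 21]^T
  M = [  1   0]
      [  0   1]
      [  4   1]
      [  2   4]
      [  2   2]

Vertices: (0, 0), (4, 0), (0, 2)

Evaluate the objective at each vertex of the feasible region:
  z(0, 0) = 0
  z(4, 0) = 24  ←
  z(0, 2) = 16
The maximum is at a = 4, b = 0.

(4, 0)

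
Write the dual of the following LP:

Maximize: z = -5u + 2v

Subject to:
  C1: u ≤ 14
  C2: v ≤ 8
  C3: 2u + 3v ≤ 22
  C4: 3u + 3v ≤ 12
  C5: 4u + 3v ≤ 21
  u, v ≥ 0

Primal max cᵀx s.t. Ax ≤ b, x ≥ 0  →  Dual min bᵀy s.t. Aᵀy ≥ c, y ≥ 0.

Minimize: z = 14y1 + 8y2 + 22y3 + 12y4 + 21y5

Subject to:
  y1 + 2y3 + 3y4 + 4y5 ≥ -5
  y2 + 3y3 + 3y4 + 3y5 ≥ 2
  y1, y2, y3, y4, y5 ≥ 0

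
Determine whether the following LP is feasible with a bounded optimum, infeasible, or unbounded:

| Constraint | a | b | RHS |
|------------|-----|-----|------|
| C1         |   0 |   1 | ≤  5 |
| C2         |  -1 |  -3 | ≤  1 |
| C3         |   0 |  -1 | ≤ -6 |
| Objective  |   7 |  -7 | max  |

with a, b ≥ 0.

Infeasible (no feasible solution exists)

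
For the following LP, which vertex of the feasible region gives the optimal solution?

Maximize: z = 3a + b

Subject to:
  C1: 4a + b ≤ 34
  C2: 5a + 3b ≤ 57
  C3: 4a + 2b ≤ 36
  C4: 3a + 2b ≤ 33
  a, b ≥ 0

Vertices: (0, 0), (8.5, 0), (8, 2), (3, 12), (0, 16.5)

Evaluate the objective at each vertex of the feasible region:
  z(0, 0) = 0
  z(8.5, 0) = 25.5
  z(8, 2) = 26  ←
  z(3, 12) = 21
  z(0, 16.5) = 16.5
The maximum is at a = 8, b = 2.

(8, 2)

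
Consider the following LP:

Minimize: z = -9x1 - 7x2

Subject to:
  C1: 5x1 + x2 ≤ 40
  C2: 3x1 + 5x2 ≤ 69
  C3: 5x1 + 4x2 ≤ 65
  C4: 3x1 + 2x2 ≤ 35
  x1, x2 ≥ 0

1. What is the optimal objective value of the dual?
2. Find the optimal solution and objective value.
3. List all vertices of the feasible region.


1. -115
2. x1 = 5, x2 = 10, z = -115
3. (0, 0), (8, 0), (6.429, 7.857), (5, 10), (3.769, 11.54), (0, 13.8)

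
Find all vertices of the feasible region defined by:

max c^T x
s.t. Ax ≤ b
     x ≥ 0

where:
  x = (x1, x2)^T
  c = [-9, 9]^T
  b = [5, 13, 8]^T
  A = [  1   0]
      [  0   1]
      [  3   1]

(0, 0), (2.667, 0), (0, 8)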